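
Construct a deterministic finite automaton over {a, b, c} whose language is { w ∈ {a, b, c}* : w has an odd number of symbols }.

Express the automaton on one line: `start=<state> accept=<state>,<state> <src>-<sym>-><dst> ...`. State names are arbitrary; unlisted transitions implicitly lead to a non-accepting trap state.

start=q0 accept=q1 q0-a->q1 q0-b->q1 q0-c->q1 q1-a->q0 q1-b->q0 q1-c->q0

Only the length mod 2 matters, so use a 2-cycle: from any state, every input symbol moves to the next state, wrapping q1 back to q0. Mark q1 accepting.
With 2 states:
        a   b   c  
>  q0   q1  q1  q1 
 * q1   q0  q0  q0 
(> = start, * = accepting)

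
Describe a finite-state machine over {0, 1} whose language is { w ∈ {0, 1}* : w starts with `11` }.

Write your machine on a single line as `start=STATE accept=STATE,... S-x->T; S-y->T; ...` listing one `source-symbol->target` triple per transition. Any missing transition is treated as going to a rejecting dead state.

Walk along `11` while the input agrees: from s0 take `1` to s1, and so on. Any deviation drops to the rejecting sink s3. Once s2 is reached the prefix is confirmed and every continuation is accepted.
4 states suffice.
        0   1  
>  s0   s3  s1 
   s1   s3  s2 
 * s2   s2  s2 
   s3   s3  s3 
(> = start, * = accepting)

start=s0; accept=s2; s0-0->s3; s0-1->s1; s1-0->s3; s1-1->s2; s2-0->s2; s2-1->s2; s3-0->s3; s3-1->s3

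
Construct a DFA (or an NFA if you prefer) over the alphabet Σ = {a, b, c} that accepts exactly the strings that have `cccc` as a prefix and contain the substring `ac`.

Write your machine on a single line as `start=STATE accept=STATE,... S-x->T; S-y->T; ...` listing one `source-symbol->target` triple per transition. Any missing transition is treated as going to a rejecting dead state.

Run two small machines in parallel and take their product. The first has 6 states tracking whether the input so far still matches the prefix `cccc`; the second has 3 states tracking whether and how much of `ac` has been seen. A product state is a pair (one from each), accepting exactly when both do. Minimizing collapses redundant product states.
        a   b   c  
>  q0   q1  q1  q2 
   q1   q1  q1  q1 
   q2   q1  q1  q3 
   q3   q1  q1  q4 
   q4   q1  q1  q5 
   q5   q6  q5  q5 
   q6   q6  q5  q7 
 * q7   q7  q7  q7 
(> = start, * = accepting)

start=q0; accept=q7; q0-a->q1; q0-b->q1; q0-c->q2; q1-a->q1; q1-b->q1; q1-c->q1; q2-a->q1; q2-b->q1; q2-c->q3; q3-a->q1; q3-b->q1; q3-c->q4; q4-a->q1; q4-b->q1; q4-c->q5; q5-a->q6; q5-b->q5; q5-c->q5; q6-a->q6; q6-b->q5; q6-c->q7; q7-a->q7; q7-b->q7; q7-c->q7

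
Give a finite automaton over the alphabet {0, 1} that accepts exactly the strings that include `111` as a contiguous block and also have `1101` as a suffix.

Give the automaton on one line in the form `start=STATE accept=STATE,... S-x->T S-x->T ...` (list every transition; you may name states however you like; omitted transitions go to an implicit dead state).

start=A accept=I A-0->A A-1->B B-0->A B-1->C C-0->D C-1->E D-0->A D-1->F E-0->G E-1->E F-0->A F-1->C G-0->H G-1->I H-0->H H-1->J I-0->H I-1->E J-0->H J-1->E

Run two small machines in parallel and take their product. The first has 4 states tracking whether and how much of `111` has been seen; the second has 5 states tracking how much of the suffix `1101` has currently been matched. A product state is a pair (one from each), accepting exactly when both do.
A 10-state machine:
       0  1 
>  A   A  B 
   B   A  C 
   C   D  E 
   D   A  F 
   E   G  E 
   F   A  C 
   G   H  I 
   H   H  J 
 * I   H  E 
   J   H  E 
(> = start, * = accepting)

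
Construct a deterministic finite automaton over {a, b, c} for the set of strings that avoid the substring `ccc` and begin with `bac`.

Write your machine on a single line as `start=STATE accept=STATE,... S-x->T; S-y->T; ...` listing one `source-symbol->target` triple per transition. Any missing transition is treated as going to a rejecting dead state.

start=S0; accept=S6,S8,S9; S0-a->S1; S0-b->S2; S0-c->S3; S1-a->S1; S1-b->S1; S1-c->S3; S2-a->S4; S2-b->S1; S2-c->S3; S3-a->S1; S3-b->S1; S3-c->S5; S4-a->S1; S4-b->S1; S4-c->S6; S5-a->S1; S5-b->S1; S5-c->S7; S6-a->S8; S6-b->S8; S6-c->S9; S7-a->S7; S7-b->S7; S7-c->S7; S8-a->S8; S8-b->S8; S8-c->S6; S9-a->S8; S9-b->S8; S9-c->S10; S10-a->S10; S10-b->S10; S10-c->S10

Run two small machines in parallel and take their product. The first has 4 states tracking partial matches of the forbidden pattern `ccc`; the second has 5 states tracking whether the input so far still matches the prefix `bac`. A product state is a pair (one from each), accepting exactly when both do.
          a    b    c  
>  S0     S1   S2   S3 
   S1     S1   S1   S3 
   S2     S4   S1   S3 
   S3     S1   S1   S5 
   S4     S1   S1   S6 
   S5     S1   S1   S7 
 * S6     S8   S8   S9 
   S7     S7   S7   S7 
 * S8     S8   S8   S6 
 * S9     S8   S8  S10 
   S10   S10  S10  S10 
(> = start, * = accepting)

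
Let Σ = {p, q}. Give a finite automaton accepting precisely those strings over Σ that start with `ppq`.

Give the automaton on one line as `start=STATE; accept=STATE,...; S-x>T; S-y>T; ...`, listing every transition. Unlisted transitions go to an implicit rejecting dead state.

start=S0; accept=S3; S0-p>S1; S0-q>S4; S1-p>S2; S1-q>S4; S2-p>S4; S2-q>S3; S3-p>S3; S3-q>S3; S4-p>S4; S4-q>S4

Check the first 3 symbols one by one: S0 through S2 record how many have matched `ppq` so far; any wrong symbol goes to the dead state S4. After all 3 match we enter the accepting sink S3.
A 5-state machine:
        p   q  
>  S0   S1  S4 
   S1   S2  S4 
   S2   S4  S3 
 * S3   S3  S3 
   S4   S4  S4 
(> = start, * = accepting)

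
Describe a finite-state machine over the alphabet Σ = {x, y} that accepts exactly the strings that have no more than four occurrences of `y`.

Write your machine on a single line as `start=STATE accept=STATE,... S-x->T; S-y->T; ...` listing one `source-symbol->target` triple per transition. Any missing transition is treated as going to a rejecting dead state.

Only the number of `y`s matters, and only up to 5. Make a chain s0 → s1 → s2 → s3 → s4 → s5 advanced by each `y` (with s5 absorbing); every other symbol self-loops. The accepting set is {s0, s1, s2, s3, s4}.
With 6 states:
        x   y  
>* s0   s0  s1 
 * s1   s1  s2 
 * s2   s2  s3 
 * s3   s3  s4 
 * s4   s4  s5 
   s5   s5  s5 
(> = start, * = accepting)

start=s0; accept=s0,s1,s2,s3,s4; s0-x->s0; s0-y->s1; s1-x->s1; s1-y->s2; s2-x->s2; s2-y->s3; s3-x->s3; s3-y->s4; s4-x->s4; s4-y->s5; s5-x->s5; s5-y->s5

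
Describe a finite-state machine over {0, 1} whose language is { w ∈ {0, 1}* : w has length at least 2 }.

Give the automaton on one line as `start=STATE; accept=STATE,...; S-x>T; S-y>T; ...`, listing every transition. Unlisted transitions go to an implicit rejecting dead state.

We only need to distinguish lengths 0, 1, …, 2, and '>2'. Chain q0 → q1 → q2 → q3 on every symbol, with q3 looping. Accepting states: {q2, q3}.
        0   1  
>  q0   q1  q1 
   q1   q2  q2 
 * q2   q3  q3 
 * q3   q3  q3 
(> = start, * = accepting)

start=q0; accept=q2,q3; q0-0>q1; q0-1>q1; q1-0>q2; q1-1>q2; q2-0>q3; q2-1>q3; q3-0>q3; q3-1>q3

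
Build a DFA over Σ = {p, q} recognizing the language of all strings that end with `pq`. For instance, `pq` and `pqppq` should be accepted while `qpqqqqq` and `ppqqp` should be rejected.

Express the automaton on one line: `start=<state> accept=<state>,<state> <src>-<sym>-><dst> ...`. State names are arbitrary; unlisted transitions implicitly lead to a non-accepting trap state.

Let each state record the length of the longest suffix of the input read so far that is also a prefix of `pq`. S1 means the last symbol is `p`; S2 means the last 2 symbols are `pq`. Accept only at S2, where the string currently ends in `pq`.
        p   q  
>  S0   S1  S0 
   S1   S1  S2 
 * S2   S1  S0 
(> = start, * = accepting)

start=S0 accept=S2 S0-p->S1 S0-q->S0 S1-p->S1 S1-q->S2 S2-p->S1 S2-q->S0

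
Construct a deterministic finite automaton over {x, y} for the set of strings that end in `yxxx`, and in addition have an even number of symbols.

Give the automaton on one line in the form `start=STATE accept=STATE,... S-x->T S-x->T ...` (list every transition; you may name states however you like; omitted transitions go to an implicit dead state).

start=A accept=F A-x->B A-y->C B-x->A B-y->A C-x->D C-y->A D-x->E D-y->C E-x->F E-y->A F-x->B F-y->C

Run two small machines in parallel and take their product. The first has 5 states tracking how much of the suffix `yxxx` has currently been matched; the second has 2 states tracking the input length modulo 2. A product state is a pair (one from each), accepting exactly when both do. After merging equivalent states the machine shrinks.
6 states suffice.
       x  y 
>  A   B  C 
   B   A  A 
   C   D  A 
   D   E  C 
   E   F  A 
 * F   B  C 
(> = start, * = accepting)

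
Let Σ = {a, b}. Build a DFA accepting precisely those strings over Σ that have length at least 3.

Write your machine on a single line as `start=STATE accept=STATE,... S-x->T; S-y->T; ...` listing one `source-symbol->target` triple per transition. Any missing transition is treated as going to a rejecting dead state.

start=s0; accept=s3,s4; s0-a->s1; s0-b->s1; s1-a->s2; s1-b->s2; s2-a->s3; s2-b->s3; s3-a->s4; s3-b->s4; s4-a->s4; s4-b->s4

We only need to distinguish lengths 0, 1, …, 3, and '>3'. Chain s0 → s1 → s2 → s3 → s4 on every symbol, with s4 looping. Accepting states: {s3, s4}.
A 5-state machine:
        a   b  
>  s0   s1  s1 
   s1   s2  s2 
   s2   s3  s3 
 * s3   s4  s4 
 * s4   s4  s4 
(> = start, * = accepting)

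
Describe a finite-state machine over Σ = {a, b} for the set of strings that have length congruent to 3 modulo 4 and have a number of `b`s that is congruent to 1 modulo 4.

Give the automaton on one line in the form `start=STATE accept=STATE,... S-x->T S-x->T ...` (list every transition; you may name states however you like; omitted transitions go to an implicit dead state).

Build one automaton per condition and run them in lockstep. One (4 states) tracks the input length modulo 4; the other (4 states) tracks the count of `b`s modulo 4. Each combined state is a pair, one component from each; accept when both components accept.
With 16 states:
          a    b  
>  q0     q1   q2 
   q1     q3   q4 
   q2     q4   q5 
   q3     q6   q7 
   q4     q7   q8 
   q5     q8   q9 
   q6     q0  q10 
 * q7    q10  q11 
   q8    q11  q12 
   q9    q12   q0 
   q10    q2  q13 
   q11   q13  q14 
   q12   q14   q1 
   q13    q5  q15 
   q14   q15   q3 
   q15    q9   q6 
(> = start, * = accepting)

start=q0 accept=q7 q0-a->q1 q0-b->q2 q1-a->q3 q1-b->q4 q2-a->q4 q2-b->q5 q3-a->q6 q3-b->q7 q4-a->q7 q4-b->q8 q5-a->q8 q5-b->q9 q6-a->q0 q6-b->q10 q7-a->q10 q7-b->q11 q8-a->q11 q8-b->q12 q9-a->q12 q9-b->q0 q10-a->q2 q10-b->q13 q11-a->q13 q11-b->q14 q12-a->q14 q12-b->q1 q13-a->q5 q13-b->q15 q14-a->q15 q14-b->q3 q15-a->q9 q15-b->q6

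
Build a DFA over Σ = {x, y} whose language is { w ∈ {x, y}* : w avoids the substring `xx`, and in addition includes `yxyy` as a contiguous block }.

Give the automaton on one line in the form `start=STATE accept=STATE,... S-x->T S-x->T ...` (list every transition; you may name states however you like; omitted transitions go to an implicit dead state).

start=S0 accept=S6,S7 S0-x->S1 S0-y->S2 S1-x->S3 S1-y->S2 S2-x->S4 S2-y->S2 S3-x->S3 S3-y->S3 S4-x->S3 S4-y->S5 S5-x->S4 S5-y->S6 S6-x->S7 S6-y->S6 S7-x->S3 S7-y->S6

Handle the two conditions separately and then intersect. One (3 states) tracks partial matches of the forbidden pattern `xx`; the other (5 states) tracks whether and how much of `yxyy` has been seen. Each combined state is a pair, one component from each; accept when both components accept. After merging equivalent states the machine shrinks.
An 8-state machine:
        x   y  
>  S0   S1  S2 
   S1   S3  S2 
   S2   S4  S2 
   S3   S3  S3 
   S4   S3  S5 
   S5   S4  S6 
 * S6   S7  S6 
 * S7   S3  S6 
(> = start, * = accepting)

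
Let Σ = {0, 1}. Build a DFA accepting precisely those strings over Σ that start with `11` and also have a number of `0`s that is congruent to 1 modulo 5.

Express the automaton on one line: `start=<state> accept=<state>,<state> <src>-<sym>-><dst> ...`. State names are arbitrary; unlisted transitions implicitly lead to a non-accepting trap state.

start=S0 accept=S4 S0-0->S1 S0-1->S2 S1-0->S1 S1-1->S1 S2-0->S1 S2-1->S3 S3-0->S4 S3-1->S3 S4-0->S5 S4-1->S4 S5-0->S6 S5-1->S5 S6-0->S7 S6-1->S6 S7-0->S3 S7-1->S7

Handle the two conditions separately and then intersect. One (4 states) tracks whether the input so far still matches the prefix `11`; the other (5 states) tracks the count of `0`s modulo 5. Each combined state is a pair, one component from each; accept when both components accept. Equivalent product states are then merged.
        0   1  
>  S0   S1  S2 
   S1   S1  S1 
   S2   S1  S3 
   S3   S4  S3 
 * S4   S5  S4 
   S5   S6  S5 
   S6   S7  S6 
   S7   S3  S7 
(> = start, * = accepting)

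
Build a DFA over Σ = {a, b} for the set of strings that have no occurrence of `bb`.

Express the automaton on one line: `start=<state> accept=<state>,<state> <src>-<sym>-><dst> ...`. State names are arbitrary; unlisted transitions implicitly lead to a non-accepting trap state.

start=q0 accept=q0,q1 q0-a->q0 q0-b->q1 q1-a->q0 q1-b->q2 q2-a->q2 q2-b->q2

This is the complement of 'contains `bb`'. Use the same substring-matching states — q0 through q2 holding how much of `bb` has just been matched — but flip the accepting set: everything except the trap q2 accepts.
A 3-state machine:
        a   b  
>* q0   q0  q1 
 * q1   q0  q2 
   q2   q2  q2 
(> = start, * = accepting)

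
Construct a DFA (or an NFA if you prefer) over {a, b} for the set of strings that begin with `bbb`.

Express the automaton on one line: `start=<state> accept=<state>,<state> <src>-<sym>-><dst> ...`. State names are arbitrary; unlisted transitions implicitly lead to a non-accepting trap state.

Walk along `bbb` while the input agrees: from s0 take `b` to s1, and so on. Any deviation drops to the rejecting sink s4. Once s3 is reached the prefix is confirmed and every continuation is accepted.
A 5-state machine:
        a   b  
>  s0   s4  s1 
   s1   s4  s2 
   s2   s4  s3 
 * s3   s3  s3 
   s4   s4  s4 
(> = start, * = accepting)

start=s0 accept=s3 s0-a->s4 s0-b->s1 s1-a->s4 s1-b->s2 s2-a->s4 s2-b->s3 s3-a->s3 s3-b->s3 s4-a->s4 s4-b->s4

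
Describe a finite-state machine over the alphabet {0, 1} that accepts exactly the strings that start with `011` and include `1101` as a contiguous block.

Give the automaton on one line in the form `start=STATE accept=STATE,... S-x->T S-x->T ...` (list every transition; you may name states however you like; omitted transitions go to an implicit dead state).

Build one automaton per condition and run them in lockstep. The first has 5 states tracking whether the input so far still matches the prefix `011`; the second has 5 states tracking whether and how much of `1101` has been seen. A product state is a pair (one from each), accepting exactly when both do.
A 13-state machine:
          0    1  
>  s0     s1   s2 
   s1     s3   s4 
   s2     s3   s5 
   s3     s3   s2 
   s4     s3   s6 
   s5     s7   s5 
   s6     s8   s6 
   s7     s3   s9 
   s8    s10  s11 
   s9     s9   s9 
   s10   s10  s12 
 * s11   s11  s11 
   s12   s10   s6 
(> = start, * = accepting)

start=s0 accept=s11 s0-0->s1 s0-1->s2 s1-0->s3 s1-1->s4 s2-0->s3 s2-1->s5 s3-0->s3 s3-1->s2 s4-0->s3 s4-1->s6 s5-0->s7 s5-1->s5 s6-0->s8 s6-1->s6 s7-0->s3 s7-1->s9 s8-0->s10 s8-1->s11 s9-0->s9 s9-1->s9 s10-0->s10 s10-1->s12 s11-0->s11 s11-1->s11 s12-0->s10 s12-1->s6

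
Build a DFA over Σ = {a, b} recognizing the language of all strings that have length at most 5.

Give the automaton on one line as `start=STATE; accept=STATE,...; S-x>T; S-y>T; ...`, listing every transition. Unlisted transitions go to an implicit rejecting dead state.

start=S0; accept=S0,S1,S2,S3,S4,S5; S0-a>S1; S0-b>S1; S1-a>S2; S1-b>S2; S2-a>S3; S2-b>S3; S3-a>S4; S3-b>S4; S4-a>S5; S4-b>S5; S5-a>S6; S5-b>S6; S6-a>S6; S6-b>S6

Count input length up to 6: every symbol moves from S0 toward S6, which means 'more than 5' and absorbs. Accept from {S0, S1, S2, S3, S4, S5}.
7 states suffice.
        a   b  
>* S0   S1  S1 
 * S1   S2  S2 
 * S2   S3  S3 
 * S3   S4  S4 
 * S4   S5  S5 
 * S5   S6  S6 
   S6   S6  S6 
(> = start, * = accepting)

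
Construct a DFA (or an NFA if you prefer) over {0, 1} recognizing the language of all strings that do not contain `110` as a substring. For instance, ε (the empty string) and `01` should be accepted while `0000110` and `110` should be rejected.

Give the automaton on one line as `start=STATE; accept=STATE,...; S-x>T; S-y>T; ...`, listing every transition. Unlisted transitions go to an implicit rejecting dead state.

This is the complement of 'contains `110`'. Use the same substring-matching states — q0 through q3 holding how much of `110` has just been matched — but flip the accepting set: everything except the trap q3 accepts.
        0   1  
>* q0   q0  q1 
 * q1   q0  q2 
 * q2   q3  q2 
   q3   q3  q3 
(> = start, * = accepting)

start=q0; accept=q0,q1,q2; q0-0>q0; q0-1>q1; q1-0>q0; q1-1>q2; q2-0>q3; q2-1>q2; q3-0>q3; q3-1>q3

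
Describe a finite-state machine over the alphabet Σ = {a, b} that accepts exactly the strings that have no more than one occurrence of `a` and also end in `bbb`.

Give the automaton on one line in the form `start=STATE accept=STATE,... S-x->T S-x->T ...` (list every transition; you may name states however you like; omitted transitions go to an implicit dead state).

Handle the two conditions separately and then intersect. One (3 states) tracks the count of `a`s, saturating at 2; the other (4 states) tracks how much of the suffix `bbb` has currently been matched. Each combined state is a pair, one component from each; accept when both components accept. Equivalent product states are then merged.
With 9 states:
        a   b  
>  S0   S1  S2 
   S1   S3  S4 
   S2   S1  S5 
   S3   S3  S3 
   S4   S3  S6 
   S5   S1  S7 
   S6   S3  S8 
 * S7   S1  S7 
 * S8   S3  S8 
(> = start, * = accepting)

start=S0 accept=S7,S8 S0-a->S1 S0-b->S2 S1-a->S3 S1-b->S4 S2-a->S1 S2-b->S5 S3-a->S3 S3-b->S3 S4-a->S3 S4-b->S6 S5-a->S1 S5-b->S7 S6-a->S3 S6-b->S8 S7-a->S1 S7-b->S7 S8-a->S3 S8-b->S8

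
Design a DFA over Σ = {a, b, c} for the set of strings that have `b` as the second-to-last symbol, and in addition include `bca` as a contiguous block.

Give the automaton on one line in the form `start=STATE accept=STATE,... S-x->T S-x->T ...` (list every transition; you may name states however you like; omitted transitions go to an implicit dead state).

Build one automaton per condition and run them in lockstep. One (13 states) tracks the last 2 symbols read; the other (4 states) tracks whether and how much of `bca` has been seen. Each combined state is a pair, one component from each; accept when both components accept. Equivalent product states are then merged.
7 states suffice.
        a   b   c  
>  S0   S0  S1  S0 
   S1   S0  S1  S2 
   S2   S3  S1  S0 
   S3   S3  S4  S3 
   S4   S5  S6  S5 
 * S5   S3  S4  S3 
 * S6   S5  S6  S5 
(> = start, * = accepting)

start=S0 accept=S5,S6 S0-a->S0 S0-b->S1 S0-c->S0 S1-a->S0 S1-b->S1 S1-c->S2 S2-a->S3 S2-b->S1 S2-c->S0 S3-a->S3 S3-b->S4 S3-c->S3 S4-a->S5 S4-b->S6 S4-c->S5 S5-a->S3 S5-b->S4 S5-c->S3 S6-a->S5 S6-b->S6 S6-c->S5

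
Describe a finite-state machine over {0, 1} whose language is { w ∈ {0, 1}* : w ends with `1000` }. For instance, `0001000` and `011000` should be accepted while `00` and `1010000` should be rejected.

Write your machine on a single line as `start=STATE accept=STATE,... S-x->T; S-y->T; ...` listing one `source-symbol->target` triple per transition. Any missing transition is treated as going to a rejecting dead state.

start=s0; accept=s4; s0-0->s0; s0-1->s1; s1-0->s2; s1-1->s1; s2-0->s3; s2-1->s1; s3-0->s4; s3-1->s1; s4-0->s0; s4-1->s1

Let each state record the length of the longest suffix of the input read so far that is also a prefix of `1000`. s1 means the last symbol is `1`; s2 means the last 2 symbols are `10`; s3 means the last 3 symbols are `100`; s4 means the last 4 symbols are `1000`. Accept only at s4, where the string currently ends in `1000`.
5 states suffice.
        0   1  
>  s0   s0  s1 
   s1   s2  s1 
   s2   s3  s1 
   s3   s4  s1 
 * s4   s0  s1 
(> = start, * = accepting)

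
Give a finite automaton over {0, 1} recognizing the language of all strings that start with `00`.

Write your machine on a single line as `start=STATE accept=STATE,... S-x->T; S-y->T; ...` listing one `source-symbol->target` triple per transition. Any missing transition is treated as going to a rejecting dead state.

Walk along `00` while the input agrees: from S0 take `0` to S1, and so on. Any deviation drops to the rejecting sink S3. Once S2 is reached the prefix is confirmed and every continuation is accepted.
        0   1  
>  S0   S1  S3 
   S1   S2  S3 
 * S2   S2  S2 
   S3   S3  S3 
(> = start, * = accepting)

start=S0; accept=S2; S0-0->S1; S0-1->S3; S1-0->S2; S1-1->S3; S2-0->S2; S2-1->S2; S3-0->S3; S3-1->S3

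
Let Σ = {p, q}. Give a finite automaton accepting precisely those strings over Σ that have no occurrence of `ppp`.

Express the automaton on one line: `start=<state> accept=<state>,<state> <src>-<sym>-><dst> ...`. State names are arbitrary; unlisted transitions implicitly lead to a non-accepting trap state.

start=s0 accept=s0,s1,s2 s0-p->s1 s0-q->s0 s1-p->s2 s1-q->s0 s2-p->s3 s2-q->s0 s3-p->s3 s3-q->s3

Track partial matches of the forbidden pattern `ppp`. State s3 is a dead state reached once `ppp` has occurred; every other state accepts. s0 means no part of `ppp` is currently matched.
        p   q  
>* s0   s1  s0 
 * s1   s2  s0 
 * s2   s3  s0 
   s3   s3  s3 
(> = start, * = accepting)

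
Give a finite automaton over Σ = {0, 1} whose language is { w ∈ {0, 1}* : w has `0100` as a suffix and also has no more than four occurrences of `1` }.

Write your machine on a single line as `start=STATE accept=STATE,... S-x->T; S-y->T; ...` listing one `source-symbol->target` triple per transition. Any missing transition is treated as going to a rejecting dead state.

start=q0; accept=q10,q15,q18,q20; q0-0->q1; q0-1->q2; q1-0->q1; q1-1->q3; q2-0->q4; q2-1->q5; q3-0->q6; q3-1->q5; q4-0->q4; q4-1->q7; q5-0->q8; q5-1->q9; q6-0->q10; q6-1->q7; q7-0->q11; q7-1->q9; q8-0->q8; q8-1->q12; q9-0->q13; q9-1->q14; q10-0->q4; q10-1->q7; q11-0->q15; q11-1->q12; q12-0->q16; q12-1->q14; q13-0->q13; q13-1->q17; q14-0->q14; q14-1->q14; q15-0->q8; q15-1->q12; q16-0->q18; q16-1->q17; q17-0->q19; q17-1->q14; q18-0->q13; q18-1->q17; q19-0->q20; q19-1->q14; q20-0->q14; q20-1->q14

Build one automaton per condition and run them in lockstep. One (5 states) tracks how much of the suffix `0100` has currently been matched; the other (6 states) tracks the count of `1`s, saturating at 5. Each combined state is a pair, one component from each; accept when both components accept. Equivalent product states are then merged.
With 21 states:
          0    1  
>  q0     q1   q2 
   q1     q1   q3 
   q2     q4   q5 
   q3     q6   q5 
   q4     q4   q7 
   q5     q8   q9 
   q6    q10   q7 
   q7    q11   q9 
   q8     q8  q12 
   q9    q13  q14 
 * q10    q4   q7 
   q11   q15  q12 
   q12   q16  q14 
   q13   q13  q17 
   q14   q14  q14 
 * q15    q8  q12 
   q16   q18  q17 
   q17   q19  q14 
 * q18   q13  q17 
   q19   q20  q14 
 * q20   q14  q14 
(> = start, * = accepting)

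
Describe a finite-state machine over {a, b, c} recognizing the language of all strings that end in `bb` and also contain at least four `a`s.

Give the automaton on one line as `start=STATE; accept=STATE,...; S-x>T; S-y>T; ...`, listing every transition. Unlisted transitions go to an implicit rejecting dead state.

Build one automaton per condition and run them in lockstep. One (3 states) tracks how much of the suffix `bb` has currently been matched; the other (6 states) tracks the count of `a`s, saturating at 5. Each combined state is a pair, one component from each; accept when both components accept. After merging equivalent states the machine shrinks.
With 7 states:
        a   b   c  
>  s0   s1  s0  s0 
   s1   s2  s1  s1 
   s2   s3  s2  s2 
   s3   s4  s3  s3 
   s4   s4  s5  s4 
   s5   s4  s6  s4 
 * s6   s4  s6  s4 
(> = start, * = accepting)

start=s0; accept=s6; s0-a>s1; s0-b>s0; s0-c>s0; s1-a>s2; s1-b>s1; s1-c>s1; s2-a>s3; s2-b>s2; s2-c>s2; s3-a>s4; s3-b>s3; s3-c>s3; s4-a>s4; s4-b>s5; s4-c>s4; s5-a>s4; s5-b>s6; s5-c>s4; s6-a>s4; s6-b>s6; s6-c>s4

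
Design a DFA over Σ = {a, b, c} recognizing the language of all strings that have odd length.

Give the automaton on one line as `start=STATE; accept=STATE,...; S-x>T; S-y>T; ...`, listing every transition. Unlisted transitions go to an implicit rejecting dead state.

start=q0; accept=q1; q0-a>q1; q0-b>q1; q0-c>q1; q1-a>q0; q1-b>q0; q1-c>q0

Count input length modulo 2: every symbol advances one step around the cycle q0 → q1 → q0. Accept at q1.
With 2 states:
        a   b   c  
>  q0   q1  q1  q1 
 * q1   q0  q0  q0 
(> = start, * = accepting)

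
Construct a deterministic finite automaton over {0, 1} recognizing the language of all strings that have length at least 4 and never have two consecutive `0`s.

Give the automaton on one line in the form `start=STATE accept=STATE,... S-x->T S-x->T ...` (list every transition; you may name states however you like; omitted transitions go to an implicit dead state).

Run two small machines in parallel and take their product. One (6 states) tracks the input length, saturating at 5; the other (3 states) tracks partial matches of the forbidden pattern `00`. Each combined state is a pair, one component from each; accept when both components accept. Equivalent product states are then merged.
A 10-state machine:
        0   1  
>  s0   s1  s2 
   s1   s3  s4 
   s2   s5  s4 
   s3   s3  s3 
   s4   s6  s7 
   s5   s3  s7 
   s6   s3  s8 
   s7   s9  s8 
 * s8   s9  s8 
 * s9   s3  s8 
(> = start, * = accepting)

start=s0 accept=s8,s9 s0-0->s1 s0-1->s2 s1-0->s3 s1-1->s4 s2-0->s5 s2-1->s4 s3-0->s3 s3-1->s3 s4-0->s6 s4-1->s7 s5-0->s3 s5-1->s7 s6-0->s3 s6-1->s8 s7-0->s9 s7-1->s8 s8-0->s9 s8-1->s8 s9-0->s3 s9-1->s8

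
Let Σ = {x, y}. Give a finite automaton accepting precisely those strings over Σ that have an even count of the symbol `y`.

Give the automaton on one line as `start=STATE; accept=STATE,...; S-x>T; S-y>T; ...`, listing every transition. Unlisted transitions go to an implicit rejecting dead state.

start=q0; accept=q0; q0-x>q0; q0-y>q1; q1-x>q1; q1-y>q0

Keep the running count of `y`s modulo 2: each `y` advances along the cycle q0 → q1 → q0 while other symbols loop. Accept at q0.
A 2-state machine:
        x   y  
>* q0   q0  q1 
   q1   q1  q0 
(> = start, * = accepting)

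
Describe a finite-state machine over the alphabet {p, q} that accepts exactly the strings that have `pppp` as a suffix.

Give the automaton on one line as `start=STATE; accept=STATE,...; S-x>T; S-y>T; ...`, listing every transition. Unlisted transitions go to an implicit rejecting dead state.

Remember how much of `pppp` the current input suffix matches. State S0 means no match yet; S1 means the last symbol is `p`; S2 means the last 2 symbols are `pp`; S3 means the last 3 symbols are `ppp`; S4 means the last 4 symbols are `pppp`. Only S4 accepts. On a mismatch, fall back to the longest proper suffix that is still a prefix of `pppp`.
        p   q  
>  S0   S1  S0 
   S1   S2  S0 
   S2   S3  S0 
   S3   S4  S0 
 * S4   S4  S0 
(> = start, * = accepting)

start=S0; accept=S4; S0-p>S1; S0-q>S0; S1-p>S2; S1-q>S0; S2-p>S3; S2-q>S0; S3-p>S4; S3-q>S0; S4-p>S4; S4-q>S0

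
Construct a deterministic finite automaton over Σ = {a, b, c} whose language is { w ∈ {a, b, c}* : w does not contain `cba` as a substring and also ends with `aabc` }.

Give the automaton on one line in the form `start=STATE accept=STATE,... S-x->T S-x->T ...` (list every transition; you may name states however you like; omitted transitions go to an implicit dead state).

start=q0 accept=q7 q0-a->q1 q0-b->q0 q0-c->q2 q1-a->q3 q1-b->q0 q1-c->q2 q2-a->q1 q2-b->q4 q2-c->q2 q3-a->q3 q3-b->q5 q3-c->q2 q4-a->q6 q4-b->q0 q4-c->q2 q5-a->q1 q5-b->q0 q5-c->q7 q6-a->q6 q6-b->q6 q6-c->q6 q7-a->q1 q7-b->q4 q7-c->q2

Handle the two conditions separately and then intersect. The first has 4 states tracking partial matches of the forbidden pattern `cba`; the second has 5 states tracking how much of the suffix `aabc` has currently been matched. A product state is a pair (one from each), accepting exactly when both do. Minimizing collapses redundant product states.
8 states suffice.
        a   b   c  
>  q0   q1  q0  q2 
   q1   q3  q0  q2 
   q2   q1  q4  q2 
   q3   q3  q5  q2 
   q4   q6  q0  q2 
   q5   q1  q0  q7 
   q6   q6  q6  q6 
 * q7   q1  q4  q2 
(> = start, * = accepting)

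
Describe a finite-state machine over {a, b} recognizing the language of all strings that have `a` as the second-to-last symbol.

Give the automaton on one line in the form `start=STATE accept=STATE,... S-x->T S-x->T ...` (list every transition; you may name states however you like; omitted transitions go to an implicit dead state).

start=q0 accept=q3,q4 q0-a->q1 q0-b->q2 q1-a->q3 q1-b->q4 q2-a->q5 q2-b->q6 q3-a->q3 q3-b->q4 q4-a->q5 q4-b->q6 q5-a->q3 q5-b->q4 q6-a->q5 q6-b->q6

A DFA must remember the last 2 symbols (since which symbol is second-to-last isn't known until the input ends). Use one state per possible window of the last ≤2 symbols; accept from those whose window starts with `a`.
        a   b  
>  q0   q1  q2 
   q1   q3  q4 
   q2   q5  q6 
 * q3   q3  q4 
 * q4   q5  q6 
   q5   q3  q4 
   q6   q5  q6 
(> = start, * = accepting)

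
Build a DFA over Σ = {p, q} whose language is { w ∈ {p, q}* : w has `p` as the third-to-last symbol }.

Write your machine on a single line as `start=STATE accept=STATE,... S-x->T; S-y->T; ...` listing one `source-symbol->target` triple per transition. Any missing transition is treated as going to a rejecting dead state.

start=A; accept=H,I,J,K; A-p->B; A-q->C; B-p->D; B-q->E; C-p->F; C-q->G; D-p->H; D-q->I; E-p->J; E-q->K; F-p->L; F-q->M; G-p->N; G-q->O; H-p->H; H-q->I; I-p->J; I-q->K; J-p->L; J-q->M; K-p->N; K-q->O; L-p->H; L-q->I; M-p->J; M-q->K; N-p->L; N-q->M; O-p->N; O-q->O

Because acceptance depends on a position counted from the end, the machine has to buffer the most recent 3 symbols. Make each state the string of the last up-to-3 symbols read; on input `x` shift the window left and append `x`. Accept when the buffered window has length 3 and begins with `p`.
15 states suffice.
       p  q 
>  A   B  C 
   B   D  E 
   C   F  G 
   D   H  I 
   E   J  K 
   F   L  M 
   G   N  O 
 * H   H  I 
 * I   J  K 
 * J   L  M 
 * K   N  O 
   L   H  I 
   M   J  K 
   N   L  M 
   O   N  O 
(> = start, * = accepting)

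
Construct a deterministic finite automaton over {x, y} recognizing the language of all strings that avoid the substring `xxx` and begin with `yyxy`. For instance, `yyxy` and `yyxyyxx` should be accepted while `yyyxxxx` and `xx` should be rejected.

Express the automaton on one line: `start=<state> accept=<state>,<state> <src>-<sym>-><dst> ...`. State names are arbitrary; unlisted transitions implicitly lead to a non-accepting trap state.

Handle the two conditions separately and then intersect. The first has 4 states tracking partial matches of the forbidden pattern `xxx`; the second has 6 states tracking whether the input so far still matches the prefix `yyxy`. A product state is a pair (one from each), accepting exactly when both do.
       x  y 
>  A   B  C 
   B   D  E 
   C   B  F 
   D   G  E 
   E   B  E 
   F   H  E 
   G   G  G 
   H   D  I 
 * I   J  I 
 * J   K  I 
 * K   L  I 
   L   L  L 
(> = start, * = accepting)

start=A accept=I,J,K A-x->B A-y->C B-x->D B-y->E C-x->B C-y->F D-x->G D-y->E E-x->B E-y->E F-x->H F-y->E G-x->G G-y->G H-x->D H-y->I I-x->J I-y->I J-x->K J-y->I K-x->L K-y->I L-x->L L-y->L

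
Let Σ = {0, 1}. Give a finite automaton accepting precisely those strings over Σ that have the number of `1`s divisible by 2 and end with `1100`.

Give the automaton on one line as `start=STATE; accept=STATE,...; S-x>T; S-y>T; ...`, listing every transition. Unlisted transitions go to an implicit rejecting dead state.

start=q0; accept=q7; q0-0>q0; q0-1>q1; q1-0>q2; q1-1>q3; q2-0>q2; q2-1>q4; q3-0>q5; q3-1>q6; q4-0>q0; q4-1>q6; q5-0>q7; q5-1>q1; q6-0>q8; q6-1>q3; q7-0>q0; q7-1>q1; q8-0>q9; q8-1>q4; q9-0>q2; q9-1>q4

Run two small machines in parallel and take their product. One (2 states) tracks the count of `1`s modulo 2; the other (5 states) tracks how much of the suffix `1100` has currently been matched. Each combined state is a pair, one component from each; accept when both components accept.
10 states suffice.
        0   1  
>  q0   q0  q1 
   q1   q2  q3 
   q2   q2  q4 
   q3   q5  q6 
   q4   q0  q6 
   q5   q7  q1 
   q6   q8  q3 
 * q7   q0  q1 
   q8   q9  q4 
   q9   q2  q4 
(> = start, * = accepting)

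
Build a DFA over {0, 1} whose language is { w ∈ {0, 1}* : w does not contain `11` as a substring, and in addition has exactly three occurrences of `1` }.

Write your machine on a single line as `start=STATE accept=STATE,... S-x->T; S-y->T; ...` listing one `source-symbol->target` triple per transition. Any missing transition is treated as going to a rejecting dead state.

Run two small machines in parallel and take their product. One (3 states) tracks partial matches of the forbidden pattern `11`; the other (5 states) tracks the count of `1`s, saturating at 4. Each combined state is a pair, one component from each; accept when both components accept.
A 12-state machine:
          0    1  
>  q0     q0   q1 
   q1     q2   q3 
   q2     q2   q4 
   q3     q3   q5 
   q4     q6   q5 
   q5     q5   q7 
   q6     q6   q8 
   q7     q7   q7 
 * q8     q9   q7 
 * q9     q9  q10 
   q10   q11   q7 
   q11   q11  q10 
(> = start, * = accepting)

start=q0; accept=q8,q9; q0-0->q0; q0-1->q1; q1-0->q2; q1-1->q3; q2-0->q2; q2-1->q4; q3-0->q3; q3-1->q5; q4-0->q6; q4-1->q5; q5-0->q5; q5-1->q7; q6-0->q6; q6-1->q8; q7-0->q7; q7-1->q7; q8-0->q9; q8-1->q7; q9-0->q9; q9-1->q10; q10-0->q11; q10-1->q7; q11-0->q11; q11-1->q10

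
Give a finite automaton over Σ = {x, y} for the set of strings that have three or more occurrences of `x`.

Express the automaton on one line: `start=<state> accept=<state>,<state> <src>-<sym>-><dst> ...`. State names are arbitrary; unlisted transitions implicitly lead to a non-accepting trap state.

start=S0 accept=S3,S4 S0-x->S1 S0-y->S0 S1-x->S2 S1-y->S1 S2-x->S3 S2-y->S2 S3-x->S4 S3-y->S3 S4-x->S4 S4-y->S4

Count `x`s, saturating at 4: states S0 through S3 mean 0 through 3 `x`s seen; S4 means more than 3. Each `x` increments (capped at S4); other symbols loop. Accept from {S3, S4}.
5 states suffice.
        x   y  
>  S0   S1  S0 
   S1   S2  S1 
   S2   S3  S2 
 * S3   S4  S3 
 * S4   S4  S4 
(> = start, * = accepting)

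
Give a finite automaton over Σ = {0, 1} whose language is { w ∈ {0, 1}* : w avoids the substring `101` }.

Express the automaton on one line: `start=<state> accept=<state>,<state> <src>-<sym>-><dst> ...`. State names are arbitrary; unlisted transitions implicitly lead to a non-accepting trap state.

This is the complement of 'contains `101`'. Use the same substring-matching states — q0 through q3 holding how much of `101` has just been matched — but flip the accepting set: everything except the trap q3 accepts.
A 4-state machine:
        0   1  
>* q0   q0  q1 
 * q1   q2  q1 
 * q2   q0  q3 
   q3   q3  q3 
(> = start, * = accepting)

start=q0 accept=q0,q1,q2 q0-0->q0 q0-1->q1 q1-0->q2 q1-1->q1 q2-0->q0 q2-1->q3 q3-0->q3 q3-1->q3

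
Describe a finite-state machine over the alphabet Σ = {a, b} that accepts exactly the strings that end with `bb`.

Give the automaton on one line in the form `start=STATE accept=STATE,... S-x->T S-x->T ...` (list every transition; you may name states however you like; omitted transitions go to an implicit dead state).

Let each state record the length of the longest suffix of the input read so far that is also a prefix of `bb`. S1 means the last symbol is `b`; S2 means the last 2 symbols are `bb`. Accept only at S2, where the string currently ends in `bb`.
A 3-state machine:
        a   b  
>  S0   S0  S1 
   S1   S0  S2 
 * S2   S0  S2 
(> = start, * = accepting)

start=S0 accept=S2 S0-a->S0 S0-b->S1 S1-a->S0 S1-b->S2 S2-a->S0 S2-b->S2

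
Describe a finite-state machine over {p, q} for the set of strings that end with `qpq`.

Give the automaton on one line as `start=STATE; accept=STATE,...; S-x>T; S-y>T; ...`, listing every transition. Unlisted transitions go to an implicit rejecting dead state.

Let each state record the length of the longest suffix of the input read so far that is also a prefix of `qpq`. s1 means the last symbol is `q`; s2 means the last 2 symbols are `qp`; s3 means the last 3 symbols are `qpq`. Accept only at s3, where the string currently ends in `qpq`.
A 4-state machine:
        p   q  
>  s0   s0  s1 
   s1   s2  s1 
   s2   s0  s3 
 * s3   s2  s1 
(> = start, * = accepting)

start=s0; accept=s3; s0-p>s0; s0-q>s1; s1-p>s2; s1-q>s1; s2-p>s0; s2-q>s3; s3-p>s2; s3-q>s1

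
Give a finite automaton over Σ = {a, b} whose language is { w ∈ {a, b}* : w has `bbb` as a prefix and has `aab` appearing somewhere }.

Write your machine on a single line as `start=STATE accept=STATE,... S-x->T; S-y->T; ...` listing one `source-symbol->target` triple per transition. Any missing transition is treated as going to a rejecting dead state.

start=s0; accept=s10; s0-a->s1; s0-b->s2; s1-a->s3; s1-b->s4; s2-a->s1; s2-b->s5; s3-a->s3; s3-b->s6; s4-a->s1; s4-b->s4; s5-a->s1; s5-b->s7; s6-a->s6; s6-b->s6; s7-a->s8; s7-b->s7; s8-a->s9; s8-b->s7; s9-a->s9; s9-b->s10; s10-a->s10; s10-b->s10

Run two small machines in parallel and take their product. One (5 states) tracks whether the input so far still matches the prefix `bbb`; the other (4 states) tracks whether and how much of `aab` has been seen. Each combined state is a pair, one component from each; accept when both components accept.
An 11-state machine:
          a    b  
>  s0     s1   s2 
   s1     s3   s4 
   s2     s1   s5 
   s3     s3   s6 
   s4     s1   s4 
   s5     s1   s7 
   s6     s6   s6 
   s7     s8   s7 
   s8     s9   s7 
   s9     s9  s10 
 * s10   s10  s10 
(> = start, * = accepting)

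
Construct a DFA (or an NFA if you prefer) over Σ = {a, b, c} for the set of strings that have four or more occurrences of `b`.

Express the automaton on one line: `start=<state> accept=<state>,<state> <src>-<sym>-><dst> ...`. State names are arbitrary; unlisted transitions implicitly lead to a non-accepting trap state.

Only the number of `b`s matters, and only up to 5. Make a chain S0 → S1 → S2 → S3 → S4 → S5 advanced by each `b` (with S5 absorbing); every other symbol self-loops. The accepting set is {S4, S5}.
        a   b   c  
>  S0   S0  S1  S0 
   S1   S1  S2  S1 
   S2   S2  S3  S2 
   S3   S3  S4  S3 
 * S4   S4  S5  S4 
 * S5   S5  S5  S5 
(> = start, * = accepting)

start=S0 accept=S4,S5 S0-a->S0 S0-b->S1 S0-c->S0 S1-a->S1 S1-b->S2 S1-c->S1 S2-a->S2 S2-b->S3 S2-c->S2 S3-a->S3 S3-b->S4 S3-c->S3 S4-a->S4 S4-b->S5 S4-c->S4 S5-a->S5 S5-b->S5 S5-c->S5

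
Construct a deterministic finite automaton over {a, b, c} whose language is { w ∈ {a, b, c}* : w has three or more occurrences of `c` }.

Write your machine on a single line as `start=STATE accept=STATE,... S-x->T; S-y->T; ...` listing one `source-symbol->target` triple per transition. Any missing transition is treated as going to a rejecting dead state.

start=q0; accept=q3,q4; q0-a->q0; q0-b->q0; q0-c->q1; q1-a->q1; q1-b->q1; q1-c->q2; q2-a->q2; q2-b->q2; q2-c->q3; q3-a->q3; q3-b->q3; q3-c->q4; q4-a->q4; q4-b->q4; q4-c->q4

Only the number of `c`s matters, and only up to 4. Make a chain q0 → q1 → q2 → q3 → q4 advanced by each `c` (with q4 absorbing); every other symbol self-loops. The accepting set is {q3, q4}.
A 5-state machine:
        a   b   c  
>  q0   q0  q0  q1 
   q1   q1  q1  q2 
   q2   q2  q2  q3 
 * q3   q3  q3  q4 
 * q4   q4  q4  q4 
(> = start, * = accepting)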